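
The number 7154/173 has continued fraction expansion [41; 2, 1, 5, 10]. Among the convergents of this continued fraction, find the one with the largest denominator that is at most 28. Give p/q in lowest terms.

List convergents until the denominator exceeds the bound:
a_0 = 41: 41/1  (≤ bound)
a_1 = 2: 83/2  (≤ bound)
a_2 = 1: 124/3  (≤ bound)
a_3 = 5: 703/17  (≤ bound)
a_4 = 10: 7154/173  (> 28, stop)

703/17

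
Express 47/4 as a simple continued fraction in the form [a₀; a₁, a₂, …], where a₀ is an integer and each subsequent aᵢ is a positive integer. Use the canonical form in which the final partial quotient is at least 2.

[11; 1, 3]

⌊47/4⌋ = 11, remainder 3
⌊4/3⌋ = 1, remainder 1
⌊3/1⌋ = 3, remainder 0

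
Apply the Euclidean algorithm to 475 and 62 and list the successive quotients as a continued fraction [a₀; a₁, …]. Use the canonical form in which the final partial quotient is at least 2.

[7; 1, 1, 1, 20]

475 = 7·62 + 41, so a_0 = 7
62 = 1·41 + 21, so a_1 = 1
41 = 1·21 + 20, so a_2 = 1
21 = 1·20 + 1, so a_3 = 1
20 = 20·1 + 0, so a_4 = 20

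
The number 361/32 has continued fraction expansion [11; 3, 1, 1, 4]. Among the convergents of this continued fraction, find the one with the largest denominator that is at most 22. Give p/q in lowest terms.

79/7

a_0 = 11: 11/1  (≤ bound)
a_1 = 3: 34/3  (≤ bound)
a_2 = 1: 45/4  (≤ bound)
a_3 = 1: 79/7  (≤ bound)
a_4 = 4: 361/32  (> 22, stop)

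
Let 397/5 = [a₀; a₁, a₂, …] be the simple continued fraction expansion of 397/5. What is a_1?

397 = 79·5 + 2, so a_0 = 79
5 = 2·2 + 1, so a_1 = 2

2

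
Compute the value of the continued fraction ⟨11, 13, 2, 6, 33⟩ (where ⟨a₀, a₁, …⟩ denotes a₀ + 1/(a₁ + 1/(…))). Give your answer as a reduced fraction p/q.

Use the convergent recurrence hₖ = aₖ·hₖ₋₁ + hₖ₋₂ (and likewise for the denominators kₖ):
a_0 = 11: 11/1
a_1 = 13: 144/13
a_2 = 2: 299/27
a_3 = 6: 1938/175
a_4 = 33: 64253/5802

64253/5802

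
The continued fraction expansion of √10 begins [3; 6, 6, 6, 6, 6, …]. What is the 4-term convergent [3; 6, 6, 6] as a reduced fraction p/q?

Start with 6.
6 + 1/(6/1) = 6 + 1/6 = 37/6
6 + 1/(37/6) = 6 + 6/37 = 228/37
3 + 1/(228/37) = 3 + 37/228 = 721/228

721/228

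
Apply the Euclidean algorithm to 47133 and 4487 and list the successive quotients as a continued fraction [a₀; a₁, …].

[10; 1, 1, 57, 39]

⌊47133/4487⌋ = 10, remainder 2263
⌊4487/2263⌋ = 1, remainder 2224
⌊2263/2224⌋ = 1, remainder 39
⌊2224/39⌋ = 57, remainder 1
⌊39/1⌋ = 39, remainder 0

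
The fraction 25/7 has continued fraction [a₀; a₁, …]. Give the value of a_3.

3

25 = 3·7 + 4, so a_0 = 3
7 = 1·4 + 3, so a_1 = 1
4 = 1·3 + 1, so a_2 = 1
3 = 3·1 + 0, so a_3 = 3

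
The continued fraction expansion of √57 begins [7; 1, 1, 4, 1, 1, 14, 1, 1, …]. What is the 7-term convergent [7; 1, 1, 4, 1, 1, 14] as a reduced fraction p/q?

Collapse the nested fraction from the inside out:
Start with 14.
1 + 1/(14/1) = 1 + 1/14 = 15/14
1 + 1/(15/14) = 1 + 14/15 = 29/15
4 + 1/(29/15) = 4 + 15/29 = 131/29
1 + 1/(131/29) = 1 + 29/131 = 160/131
1 + 1/(160/131) = 1 + 131/160 = 291/160
7 + 1/(291/160) = 7 + 160/291 = 2197/291

2197/291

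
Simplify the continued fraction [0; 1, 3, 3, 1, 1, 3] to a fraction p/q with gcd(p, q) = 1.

82/107

a_0 = 0: 0/1
a_1 = 1: 1/1
a_2 = 3: 3/4
a_3 = 3: 10/13
a_4 = 1: 13/17
a_5 = 1: 23/30
a_6 = 3: 82/107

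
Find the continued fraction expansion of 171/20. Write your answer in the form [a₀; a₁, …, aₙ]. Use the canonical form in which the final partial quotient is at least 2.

[8; 1, 1, 4, 2]

Run the Euclidean algorithm, recording each quotient:
⌊171/20⌋ = 8, remainder 11
⌊20/11⌋ = 1, remainder 9
⌊11/9⌋ = 1, remainder 2
⌊9/2⌋ = 4, remainder 1
⌊2/1⌋ = 2, remainder 0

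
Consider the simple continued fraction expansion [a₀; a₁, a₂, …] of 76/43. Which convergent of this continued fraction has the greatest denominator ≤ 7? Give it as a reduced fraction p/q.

7/4

a_0 = 1: 1/1  (≤ bound)
a_1 = 1: 2/1  (≤ bound)
a_2 = 3: 7/4  (≤ bound)
a_3 = 3: 23/13  (> 7, stop)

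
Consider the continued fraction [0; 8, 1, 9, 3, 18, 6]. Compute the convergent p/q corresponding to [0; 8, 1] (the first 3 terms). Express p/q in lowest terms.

1/9

Work from the innermost term outward:
Start with 1.
8 + 1/(1/1) = 8 + 1/1 = 9/1
0 + 1/(9/1) = 0 + 1/9 = 1/9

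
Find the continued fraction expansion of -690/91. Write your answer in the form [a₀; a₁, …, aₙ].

[-8; 2, 2, 1, 1, 7]

⌊-690/91⌋ = -8, remainder 38
⌊91/38⌋ = 2, remainder 15
⌊38/15⌋ = 2, remainder 8
⌊15/8⌋ = 1, remainder 7
⌊8/7⌋ = 1, remainder 1
⌊7/1⌋ = 7, remainder 0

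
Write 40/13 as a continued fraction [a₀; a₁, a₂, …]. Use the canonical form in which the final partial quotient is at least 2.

[3; 13]

40 = 3·13 + 1, so a_0 = 3
13 = 13·1 + 0, so a_1 = 13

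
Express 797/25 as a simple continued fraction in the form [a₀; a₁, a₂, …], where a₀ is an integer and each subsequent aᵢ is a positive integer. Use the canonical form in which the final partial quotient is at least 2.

Run the Euclidean algorithm, recording each quotient:
797 ÷ 25 → quotient 31, remainder 22
25 ÷ 22 → quotient 1, remainder 3
22 ÷ 3 → quotient 7, remainder 1
3 ÷ 1 → quotient 3, remainder 0

[31; 1, 7, 3]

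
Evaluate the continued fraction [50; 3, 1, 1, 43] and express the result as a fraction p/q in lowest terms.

Work from the innermost term outward:
Start with 43.
1 + 1/(43/1) = 1 + 1/43 = 44/43
1 + 1/(44/43) = 1 + 43/44 = 87/44
3 + 1/(87/44) = 3 + 44/87 = 305/87
50 + 1/(305/87) = 50 + 87/305 = 15337/305

15337/305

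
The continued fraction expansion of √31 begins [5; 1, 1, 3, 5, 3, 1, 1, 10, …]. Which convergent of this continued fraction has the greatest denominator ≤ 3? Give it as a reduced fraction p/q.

11/2

List convergents until the denominator exceeds the bound:
a_0 = 5: 5/1  (≤ bound)
a_1 = 1: 6/1  (≤ bound)
a_2 = 1: 11/2  (≤ bound)
a_3 = 3: 39/7  (> 3, stop)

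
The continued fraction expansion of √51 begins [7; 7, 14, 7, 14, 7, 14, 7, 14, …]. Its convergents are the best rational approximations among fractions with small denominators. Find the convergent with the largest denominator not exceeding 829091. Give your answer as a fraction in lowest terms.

a_0 = 7: 7/1  (≤ bound)
a_1 = 7: 50/7  (≤ bound)
a_2 = 14: 707/99  (≤ bound)
a_3 = 7: 4999/700  (≤ bound)
a_4 = 14: 70693/9899  (≤ bound)
a_5 = 7: 499850/69993  (≤ bound)
a_6 = 14: 7068593/989801  (> 829091, stop)

499850/69993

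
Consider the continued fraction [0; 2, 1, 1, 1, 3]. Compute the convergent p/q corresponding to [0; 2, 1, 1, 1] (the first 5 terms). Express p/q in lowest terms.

a_0 = 0: 0/1
a_1 = 2: 1/2
a_2 = 1: 1/3
a_3 = 1: 2/5
a_4 = 1: 3/8

3/8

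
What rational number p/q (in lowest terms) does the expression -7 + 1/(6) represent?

-41/6

a_0 = -7: -7/1
a_1 = 6: -41/6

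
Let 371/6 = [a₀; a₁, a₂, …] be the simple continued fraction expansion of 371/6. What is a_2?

5

Run the Euclidean algorithm, recording each quotient:
371 = 61·6 + 5, so a_0 = 61
6 = 1·5 + 1, so a_1 = 1
5 = 5·1 + 0, so a_2 = 5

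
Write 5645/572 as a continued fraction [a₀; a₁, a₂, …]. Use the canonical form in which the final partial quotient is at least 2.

Apply division with remainder until the remainder is 0:
5645 ÷ 572 → quotient 9, remainder 497
572 ÷ 497 → quotient 1, remainder 75
497 ÷ 75 → quotient 6, remainder 47
75 ÷ 47 → quotient 1, remainder 28
47 ÷ 28 → quotient 1, remainder 19
28 ÷ 19 → quotient 1, remainder 9
19 ÷ 9 → quotient 2, remainder 1
9 ÷ 1 → quotient 9, remainder 0

[9; 1, 6, 1, 1, 1, 2, 9]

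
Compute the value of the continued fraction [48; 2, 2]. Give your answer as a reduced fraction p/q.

242/5

Starting at the tail and folding back:
Start with 2.
2 + 1/(2/1) = 2 + 1/2 = 5/2
48 + 1/(5/2) = 48 + 2/5 = 242/5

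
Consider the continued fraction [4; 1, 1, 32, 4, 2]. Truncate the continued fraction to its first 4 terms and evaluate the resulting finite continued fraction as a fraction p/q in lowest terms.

293/65

Starting at the tail and folding back:
Start with 32.
1 + 1/(32/1) = 1 + 1/32 = 33/32
1 + 1/(33/32) = 1 + 32/33 = 65/33
4 + 1/(65/33) = 4 + 33/65 = 293/65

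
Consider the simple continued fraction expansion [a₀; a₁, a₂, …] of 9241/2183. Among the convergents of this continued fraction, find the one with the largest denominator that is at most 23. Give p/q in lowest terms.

55/13

a_0 = 4: 4/1  (≤ bound)
a_1 = 4: 17/4  (≤ bound)
a_2 = 3: 55/13  (≤ bound)
a_3 = 2: 127/30  (> 23, stop)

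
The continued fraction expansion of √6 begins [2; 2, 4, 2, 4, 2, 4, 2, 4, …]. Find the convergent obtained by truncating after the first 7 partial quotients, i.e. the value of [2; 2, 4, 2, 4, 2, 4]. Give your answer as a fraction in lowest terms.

2158/881

a_0 = 2: 2/1
a_1 = 2: 5/2
a_2 = 4: 22/9
a_3 = 2: 49/20
a_4 = 4: 218/89
a_5 = 2: 485/198
a_6 = 4: 2158/881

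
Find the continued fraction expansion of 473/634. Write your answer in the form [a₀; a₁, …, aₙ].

473 ÷ 634 → quotient 0, remainder 473
634 ÷ 473 → quotient 1, remainder 161
473 ÷ 161 → quotient 2, remainder 151
161 ÷ 151 → quotient 1, remainder 10
151 ÷ 10 → quotient 15, remainder 1
10 ÷ 1 → quotient 10, remainder 0

[0; 1, 2, 1, 15, 10]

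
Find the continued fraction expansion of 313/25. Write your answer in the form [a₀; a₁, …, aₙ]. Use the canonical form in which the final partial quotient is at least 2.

[12; 1, 1, 12]

⌊313/25⌋ = 12, remainder 13
⌊25/13⌋ = 1, remainder 12
⌊13/12⌋ = 1, remainder 1
⌊12/1⌋ = 12, remainder 0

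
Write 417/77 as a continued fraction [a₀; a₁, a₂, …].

417 = 5·77 + 32, so a_0 = 5
77 = 2·32 + 13, so a_1 = 2
32 = 2·13 + 6, so a_2 = 2
13 = 2·6 + 1, so a_3 = 2
6 = 6·1 + 0, so a_4 = 6

[5; 2, 2, 2, 6]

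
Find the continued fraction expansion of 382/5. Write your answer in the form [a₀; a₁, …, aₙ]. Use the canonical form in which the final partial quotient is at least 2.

[76; 2, 2]

382 = 76·5 + 2, so a_0 = 76
5 = 2·2 + 1, so a_1 = 2
2 = 2·1 + 0, so a_2 = 2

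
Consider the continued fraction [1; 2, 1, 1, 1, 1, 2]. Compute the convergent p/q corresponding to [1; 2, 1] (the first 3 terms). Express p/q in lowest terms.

Build up convergents one term at a time:
a_0 = 1: 1/1
a_1 = 2: 3/2
a_2 = 1: 4/3

4/3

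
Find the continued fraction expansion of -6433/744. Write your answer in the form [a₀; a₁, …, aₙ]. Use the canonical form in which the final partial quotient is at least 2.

[-9; 2, 1, 4, 1, 5, 2, 3]

-6433 = -9·744 + 263, so a_0 = -9
744 = 2·263 + 218, so a_1 = 2
263 = 1·218 + 45, so a_2 = 1
218 = 4·45 + 38, so a_3 = 4
45 = 1·38 + 7, so a_4 = 1
38 = 5·7 + 3, so a_5 = 5
7 = 2·3 + 1, so a_6 = 2
3 = 3·1 + 0, so a_7 = 3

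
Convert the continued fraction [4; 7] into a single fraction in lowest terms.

29/7

Work from the innermost term outward:
Start with 7.
4 + 1/(7/1) = 4 + 1/7 = 29/7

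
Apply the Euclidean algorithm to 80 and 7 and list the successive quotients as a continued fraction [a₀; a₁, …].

Apply division with remainder until the remainder is 0:
⌊80/7⌋ = 11, remainder 3
⌊7/3⌋ = 2, remainder 1
⌊3/1⌋ = 3, remainder 0

[11; 2, 3]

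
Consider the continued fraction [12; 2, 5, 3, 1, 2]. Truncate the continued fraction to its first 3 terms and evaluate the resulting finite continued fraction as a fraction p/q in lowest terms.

a_0 = 12: 12/1
a_1 = 2: 25/2
a_2 = 5: 137/11

137/11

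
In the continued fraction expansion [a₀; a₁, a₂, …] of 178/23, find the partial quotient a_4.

178 = 7·23 + 17, so a_0 = 7
23 = 1·17 + 6, so a_1 = 1
17 = 2·6 + 5, so a_2 = 2
6 = 1·5 + 1, so a_3 = 1
5 = 5·1 + 0, so a_4 = 5

5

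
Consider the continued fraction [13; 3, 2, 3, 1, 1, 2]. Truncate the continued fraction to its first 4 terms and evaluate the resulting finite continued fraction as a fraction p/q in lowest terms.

319/24

Start with 3.
2 + 1/(3/1) = 2 + 1/3 = 7/3
3 + 1/(7/3) = 3 + 3/7 = 24/7
13 + 1/(24/7) = 13 + 7/24 = 319/24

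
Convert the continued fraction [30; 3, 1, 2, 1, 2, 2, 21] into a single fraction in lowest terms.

Compute successive convergents:
a_0 = 30: 30/1
a_1 = 3: 91/3
a_2 = 1: 121/4
a_3 = 2: 333/11
a_4 = 1: 454/15
a_5 = 2: 1241/41
a_6 = 2: 2936/97
a_7 = 21: 62897/2078

62897/2078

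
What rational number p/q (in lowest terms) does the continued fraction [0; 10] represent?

a_0 = 0: 0/1
a_1 = 10: 1/10

1/10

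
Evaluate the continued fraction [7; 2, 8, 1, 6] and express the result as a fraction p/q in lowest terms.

Work from the innermost term outward:
Start with 6.
1 + 1/(6/1) = 1 + 1/6 = 7/6
8 + 1/(7/6) = 8 + 6/7 = 62/7
2 + 1/(62/7) = 2 + 7/62 = 131/62
7 + 1/(131/62) = 7 + 62/131 = 979/131

979/131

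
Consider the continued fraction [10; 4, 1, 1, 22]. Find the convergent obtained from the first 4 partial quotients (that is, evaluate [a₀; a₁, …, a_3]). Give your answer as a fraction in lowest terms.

92/9

Start with 1.
1 + 1/(1/1) = 1 + 1/1 = 2/1
4 + 1/(2/1) = 4 + 1/2 = 9/2
10 + 1/(9/2) = 10 + 2/9 = 92/9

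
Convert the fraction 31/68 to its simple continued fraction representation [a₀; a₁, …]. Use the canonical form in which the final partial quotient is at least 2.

Run the Euclidean algorithm, recording each quotient:
31 = 0·68 + 31, so a_0 = 0
68 = 2·31 + 6, so a_1 = 2
31 = 5·6 + 1, so a_2 = 5
6 = 6·1 + 0, so a_3 = 6

[0; 2, 5, 6]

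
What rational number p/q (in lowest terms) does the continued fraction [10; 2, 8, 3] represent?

555/53

Start with 3.
8 + 1/(3/1) = 8 + 1/3 = 25/3
2 + 1/(25/3) = 2 + 3/25 = 53/25
10 + 1/(53/25) = 10 + 25/53 = 555/53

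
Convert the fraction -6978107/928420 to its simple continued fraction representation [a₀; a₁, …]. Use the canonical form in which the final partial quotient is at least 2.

Repeatedly divide and take the remainder:
-6978107 = -8·928420 + 449253, so a_0 = -8
928420 = 2·449253 + 29914, so a_1 = 2
449253 = 15·29914 + 543, so a_2 = 15
29914 = 55·543 + 49, so a_3 = 55
543 = 11·49 + 4, so a_4 = 11
49 = 12·4 + 1, so a_5 = 12
4 = 4·1 + 0, so a_6 = 4

[-8; 2, 15, 55, 11, 12, 4]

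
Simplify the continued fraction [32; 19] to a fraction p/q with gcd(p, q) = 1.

a_0 = 32: 32/1
a_1 = 19: 609/19

609/19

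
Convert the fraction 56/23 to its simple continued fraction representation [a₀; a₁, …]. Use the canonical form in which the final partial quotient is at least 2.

Repeatedly divide and take the remainder:
56 ÷ 23 → quotient 2, remainder 10
23 ÷ 10 → quotient 2, remainder 3
10 ÷ 3 → quotient 3, remainder 1
3 ÷ 1 → quotient 3, remainder 0

[2; 2, 3, 3]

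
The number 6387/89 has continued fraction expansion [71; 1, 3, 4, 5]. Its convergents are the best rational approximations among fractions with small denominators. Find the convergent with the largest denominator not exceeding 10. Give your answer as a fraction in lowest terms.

287/4

a_0 = 71: 71/1  (≤ bound)
a_1 = 1: 72/1  (≤ bound)
a_2 = 3: 287/4  (≤ bound)
a_3 = 4: 1220/17  (> 10, stop)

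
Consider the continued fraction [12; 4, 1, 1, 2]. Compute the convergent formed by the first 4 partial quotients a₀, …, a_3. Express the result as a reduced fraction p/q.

Start with 1.
1 + 1/(1/1) = 1 + 1/1 = 2/1
4 + 1/(2/1) = 4 + 1/2 = 9/2
12 + 1/(9/2) = 12 + 2/9 = 110/9

110/9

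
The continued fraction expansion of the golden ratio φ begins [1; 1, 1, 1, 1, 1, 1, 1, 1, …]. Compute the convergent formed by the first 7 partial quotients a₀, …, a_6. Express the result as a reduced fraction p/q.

21/13

Start with 1.
1 + 1/(1/1) = 1 + 1/1 = 2/1
1 + 1/(2/1) = 1 + 1/2 = 3/2
1 + 1/(3/2) = 1 + 2/3 = 5/3
1 + 1/(5/3) = 1 + 3/5 = 8/5
1 + 1/(8/5) = 1 + 5/8 = 13/8
1 + 1/(13/8) = 1 + 8/13 = 21/13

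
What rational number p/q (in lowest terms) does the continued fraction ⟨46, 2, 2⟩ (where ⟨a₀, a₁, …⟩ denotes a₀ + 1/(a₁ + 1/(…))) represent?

Start with 2.
2 + 1/(2/1) = 2 + 1/2 = 5/2
46 + 1/(5/2) = 46 + 2/5 = 232/5

232/5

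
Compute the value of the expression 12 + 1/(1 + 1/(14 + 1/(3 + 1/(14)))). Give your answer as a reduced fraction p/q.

Build up convergents one term at a time:
a_0 = 12: 12/1
a_1 = 1: 13/1
a_2 = 14: 194/15
a_3 = 3: 595/46
a_4 = 14: 8524/659

8524/659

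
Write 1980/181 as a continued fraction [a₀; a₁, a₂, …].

[10; 1, 15, 2, 5]

Run the Euclidean algorithm, recording each quotient:
1980 = 10·181 + 170, so a_0 = 10
181 = 1·170 + 11, so a_1 = 1
170 = 15·11 + 5, so a_2 = 15
11 = 2·5 + 1, so a_3 = 2
5 = 5·1 + 0, so a_4 = 5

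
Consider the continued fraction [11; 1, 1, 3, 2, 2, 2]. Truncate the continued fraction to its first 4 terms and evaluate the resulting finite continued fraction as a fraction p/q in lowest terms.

81/7

Compute successive convergents:
a_0 = 11: 11/1
a_1 = 1: 12/1
a_2 = 1: 23/2
a_3 = 3: 81/7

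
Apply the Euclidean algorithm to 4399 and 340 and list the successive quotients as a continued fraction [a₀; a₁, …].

[12; 1, 15, 5, 4]

4399 ÷ 340 → quotient 12, remainder 319
340 ÷ 319 → quotient 1, remainder 21
319 ÷ 21 → quotient 15, remainder 4
21 ÷ 4 → quotient 5, remainder 1
4 ÷ 1 → quotient 4, remainder 0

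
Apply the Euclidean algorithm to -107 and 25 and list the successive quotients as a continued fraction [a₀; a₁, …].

Run the Euclidean algorithm, recording each quotient:
-107 ÷ 25 → quotient -5, remainder 18
25 ÷ 18 → quotient 1, remainder 7
18 ÷ 7 → quotient 2, remainder 4
7 ÷ 4 → quotient 1, remainder 3
4 ÷ 3 → quotient 1, remainder 1
3 ÷ 1 → quotient 3, remainder 0

[-5; 1, 2, 1, 1, 3]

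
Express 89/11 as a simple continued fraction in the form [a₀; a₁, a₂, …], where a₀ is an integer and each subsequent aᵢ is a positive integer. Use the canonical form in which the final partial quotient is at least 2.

[8; 11]

Run the Euclidean algorithm, recording each quotient:
89 ÷ 11 → quotient 8, remainder 1
11 ÷ 1 → quotient 11, remainder 0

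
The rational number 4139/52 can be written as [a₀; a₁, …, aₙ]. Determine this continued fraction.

4139 ÷ 52 → quotient 79, remainder 31
52 ÷ 31 → quotient 1, remainder 21
31 ÷ 21 → quotient 1, remainder 10
21 ÷ 10 → quotient 2, remainder 1
10 ÷ 1 → quotient 10, remainder 0

[79; 1, 1, 2, 10]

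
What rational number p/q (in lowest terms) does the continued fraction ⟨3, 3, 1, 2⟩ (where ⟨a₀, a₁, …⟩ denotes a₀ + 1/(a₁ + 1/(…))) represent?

36/11

Start with 2.
1 + 1/(2/1) = 1 + 1/2 = 3/2
3 + 1/(3/2) = 3 + 2/3 = 11/3
3 + 1/(11/3) = 3 + 3/11 = 36/11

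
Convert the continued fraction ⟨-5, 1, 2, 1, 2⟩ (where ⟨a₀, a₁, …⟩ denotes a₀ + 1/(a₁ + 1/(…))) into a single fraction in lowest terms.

-47/11

a_0 = -5: -5/1
a_1 = 1: -4/1
a_2 = 2: -13/3
a_3 = 1: -17/4
a_4 = 2: -47/11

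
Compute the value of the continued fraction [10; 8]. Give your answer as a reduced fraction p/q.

81/8

Use the convergent recurrence hₖ = aₖ·hₖ₋₁ + hₖ₋₂ (and likewise for the denominators kₖ):
a_0 = 10: 10/1
a_1 = 8: 81/8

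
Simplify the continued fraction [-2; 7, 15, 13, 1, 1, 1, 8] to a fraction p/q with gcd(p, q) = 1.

Collapse the nested fraction from the inside out:
Start with 8.
1 + 1/(8/1) = 1 + 1/8 = 9/8
1 + 1/(9/8) = 1 + 8/9 = 17/9
1 + 1/(17/9) = 1 + 9/17 = 26/17
13 + 1/(26/17) = 13 + 17/26 = 355/26
15 + 1/(355/26) = 15 + 26/355 = 5351/355
7 + 1/(5351/355) = 7 + 355/5351 = 37812/5351
-2 + 1/(37812/5351) = -2 + 5351/37812 = -70273/37812

-70273/37812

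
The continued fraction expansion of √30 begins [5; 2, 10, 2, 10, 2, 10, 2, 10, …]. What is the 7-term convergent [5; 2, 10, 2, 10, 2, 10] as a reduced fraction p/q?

55435/10121

Collapse the nested fraction from the inside out:
Start with 10.
2 + 1/(10/1) = 2 + 1/10 = 21/10
10 + 1/(21/10) = 10 + 10/21 = 220/21
2 + 1/(220/21) = 2 + 21/220 = 461/220
10 + 1/(461/220) = 10 + 220/461 = 4830/461
2 + 1/(4830/461) = 2 + 461/4830 = 10121/4830
5 + 1/(10121/4830) = 5 + 4830/10121 = 55435/10121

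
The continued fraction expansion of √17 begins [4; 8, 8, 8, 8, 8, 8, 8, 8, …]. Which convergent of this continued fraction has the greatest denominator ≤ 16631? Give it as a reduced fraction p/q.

a_0 = 4: 4/1  (≤ bound)
a_1 = 8: 33/8  (≤ bound)
a_2 = 8: 268/65  (≤ bound)
a_3 = 8: 2177/528  (≤ bound)
a_4 = 8: 17684/4289  (≤ bound)
a_5 = 8: 143649/34840  (> 16631, stop)

17684/4289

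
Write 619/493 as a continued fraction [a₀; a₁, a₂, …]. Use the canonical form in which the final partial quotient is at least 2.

[1; 3, 1, 10, 2, 5]

Repeatedly divide and take the remainder:
619 ÷ 493 → quotient 1, remainder 126
493 ÷ 126 → quotient 3, remainder 115
126 ÷ 115 → quotient 1, remainder 11
115 ÷ 11 → quotient 10, remainder 5
11 ÷ 5 → quotient 2, remainder 1
5 ÷ 1 → quotient 5, remainder 0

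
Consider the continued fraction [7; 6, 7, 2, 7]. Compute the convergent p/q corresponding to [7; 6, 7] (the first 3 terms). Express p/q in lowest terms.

a_0 = 7: 7/1
a_1 = 6: 43/6
a_2 = 7: 308/43

308/43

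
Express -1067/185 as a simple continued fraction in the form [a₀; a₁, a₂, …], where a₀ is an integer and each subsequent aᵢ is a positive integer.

-1067 = -6·185 + 43, so a_0 = -6
185 = 4·43 + 13, so a_1 = 4
43 = 3·13 + 4, so a_2 = 3
13 = 3·4 + 1, so a_3 = 3
4 = 4·1 + 0, so a_4 = 4

[-6; 4, 3, 3, 4]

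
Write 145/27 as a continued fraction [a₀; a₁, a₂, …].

145 = 5·27 + 10, so a_0 = 5
27 = 2·10 + 7, so a_1 = 2
10 = 1·7 + 3, so a_2 = 1
7 = 2·3 + 1, so a_3 = 2
3 = 3·1 + 0, so a_4 = 3

[5; 2, 1, 2, 3]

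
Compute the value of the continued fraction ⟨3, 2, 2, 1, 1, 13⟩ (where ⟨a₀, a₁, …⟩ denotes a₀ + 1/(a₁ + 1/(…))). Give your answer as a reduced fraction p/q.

Compute successive convergents:
a_0 = 3: 3/1
a_1 = 2: 7/2
a_2 = 2: 17/5
a_3 = 1: 24/7
a_4 = 1: 41/12
a_5 = 13: 557/163

557/163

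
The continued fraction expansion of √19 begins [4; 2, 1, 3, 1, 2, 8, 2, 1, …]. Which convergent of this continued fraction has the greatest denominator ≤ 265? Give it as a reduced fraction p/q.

170/39

List convergents until the denominator exceeds the bound:
a_0 = 4: 4/1  (≤ bound)
a_1 = 2: 9/2  (≤ bound)
a_2 = 1: 13/3  (≤ bound)
a_3 = 3: 48/11  (≤ bound)
a_4 = 1: 61/14  (≤ bound)
a_5 = 2: 170/39  (≤ bound)
a_6 = 8: 1421/326  (> 265, stop)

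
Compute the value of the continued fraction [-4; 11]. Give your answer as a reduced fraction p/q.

-43/11

a_0 = -4: -4/1
a_1 = 11: -43/11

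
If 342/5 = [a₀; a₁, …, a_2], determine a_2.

2

342 ÷ 5 → quotient 68, remainder 2
5 ÷ 2 → quotient 2, remainder 1
2 ÷ 1 → quotient 2, remainder 0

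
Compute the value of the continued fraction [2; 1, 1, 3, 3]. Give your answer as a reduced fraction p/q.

59/23

a_0 = 2: 2/1
a_1 = 1: 3/1
a_2 = 1: 5/2
a_3 = 3: 18/7
a_4 = 3: 59/23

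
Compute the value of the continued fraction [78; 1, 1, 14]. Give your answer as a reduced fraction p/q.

2277/29

Build up convergents one term at a time:
a_0 = 78: 78/1
a_1 = 1: 79/1
a_2 = 1: 157/2
a_3 = 14: 2277/29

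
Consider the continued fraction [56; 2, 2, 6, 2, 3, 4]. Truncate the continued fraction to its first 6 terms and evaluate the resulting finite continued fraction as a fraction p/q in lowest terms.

13481/239

Work from the innermost term outward:
Start with 3.
2 + 1/(3/1) = 2 + 1/3 = 7/3
6 + 1/(7/3) = 6 + 3/7 = 45/7
2 + 1/(45/7) = 2 + 7/45 = 97/45
2 + 1/(97/45) = 2 + 45/97 = 239/97
56 + 1/(239/97) = 56 + 97/239 = 13481/239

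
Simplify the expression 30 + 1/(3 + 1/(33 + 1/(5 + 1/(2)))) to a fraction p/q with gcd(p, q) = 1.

Starting at the tail and folding back:
Start with 2.
5 + 1/(2/1) = 5 + 1/2 = 11/2
33 + 1/(11/2) = 33 + 2/11 = 365/11
3 + 1/(365/11) = 3 + 11/365 = 1106/365
30 + 1/(1106/365) = 30 + 365/1106 = 33545/1106

33545/1106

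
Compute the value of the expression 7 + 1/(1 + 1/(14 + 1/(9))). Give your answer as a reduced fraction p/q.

a_0 = 7: 7/1
a_1 = 1: 8/1
a_2 = 14: 119/15
a_3 = 9: 1079/136

1079/136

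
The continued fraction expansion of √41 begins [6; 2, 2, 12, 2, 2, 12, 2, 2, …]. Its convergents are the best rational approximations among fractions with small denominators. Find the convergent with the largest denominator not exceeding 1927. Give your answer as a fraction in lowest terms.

a_0 = 6: 6/1  (≤ bound)
a_1 = 2: 13/2  (≤ bound)
a_2 = 2: 32/5  (≤ bound)
a_3 = 12: 397/62  (≤ bound)
a_4 = 2: 826/129  (≤ bound)
a_5 = 2: 2049/320  (≤ bound)
a_6 = 12: 25414/3969  (> 1927, stop)

2049/320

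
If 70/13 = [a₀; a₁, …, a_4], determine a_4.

⌊70/13⌋ = 5, remainder 5
⌊13/5⌋ = 2, remainder 3
⌊5/3⌋ = 1, remainder 2
⌊3/2⌋ = 1, remainder 1
⌊2/1⌋ = 2, remainder 0

2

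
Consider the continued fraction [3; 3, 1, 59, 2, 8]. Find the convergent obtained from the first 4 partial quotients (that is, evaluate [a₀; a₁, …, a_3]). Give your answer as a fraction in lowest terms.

777/239

a_0 = 3: 3/1
a_1 = 3: 10/3
a_2 = 1: 13/4
a_3 = 59: 777/239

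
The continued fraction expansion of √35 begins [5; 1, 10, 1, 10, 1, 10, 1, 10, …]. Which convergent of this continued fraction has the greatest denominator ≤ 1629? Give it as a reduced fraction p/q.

List convergents until the denominator exceeds the bound:
a_0 = 5: 5/1  (≤ bound)
a_1 = 1: 6/1  (≤ bound)
a_2 = 10: 65/11  (≤ bound)
a_3 = 1: 71/12  (≤ bound)
a_4 = 10: 775/131  (≤ bound)
a_5 = 1: 846/143  (≤ bound)
a_6 = 10: 9235/1561  (≤ bound)
a_7 = 1: 10081/1704  (> 1629, stop)

9235/1561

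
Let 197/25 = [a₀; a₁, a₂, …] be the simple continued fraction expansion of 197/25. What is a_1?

⌊197/25⌋ = 7, remainder 22
⌊25/22⌋ = 1, remainder 3

1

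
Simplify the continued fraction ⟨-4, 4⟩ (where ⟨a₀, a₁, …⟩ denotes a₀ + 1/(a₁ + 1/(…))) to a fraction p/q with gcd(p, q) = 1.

-15/4

Build up convergents one term at a time:
a_0 = -4: -4/1
a_1 = 4: -15/4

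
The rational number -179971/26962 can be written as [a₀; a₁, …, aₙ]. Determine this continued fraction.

-179971 = -7·26962 + 8763, so a_0 = -7
26962 = 3·8763 + 673, so a_1 = 3
8763 = 13·673 + 14, so a_2 = 13
673 = 48·14 + 1, so a_3 = 48
14 = 14·1 + 0, so a_4 = 14

[-7; 3, 13, 48, 14]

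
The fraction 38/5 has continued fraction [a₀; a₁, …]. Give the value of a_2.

⌊38/5⌋ = 7, remainder 3
⌊5/3⌋ = 1, remainder 2
⌊3/2⌋ = 1, remainder 1

1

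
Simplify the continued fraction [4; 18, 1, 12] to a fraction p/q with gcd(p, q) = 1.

997/246

Start with 12.
1 + 1/(12/1) = 1 + 1/12 = 13/12
18 + 1/(13/12) = 18 + 12/13 = 246/13
4 + 1/(246/13) = 4 + 13/246 = 997/246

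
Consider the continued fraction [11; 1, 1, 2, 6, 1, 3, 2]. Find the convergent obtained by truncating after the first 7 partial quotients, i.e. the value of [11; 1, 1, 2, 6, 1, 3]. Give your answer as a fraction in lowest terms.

Start with 3.
1 + 1/(3/1) = 1 + 1/3 = 4/3
6 + 1/(4/3) = 6 + 3/4 = 27/4
2 + 1/(27/4) = 2 + 4/27 = 58/27
1 + 1/(58/27) = 1 + 27/58 = 85/58
1 + 1/(85/58) = 1 + 58/85 = 143/85
11 + 1/(143/85) = 11 + 85/143 = 1658/143

1658/143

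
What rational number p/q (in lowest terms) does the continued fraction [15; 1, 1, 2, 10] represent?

Compute successive convergents:
a_0 = 15: 15/1
a_1 = 1: 16/1
a_2 = 1: 31/2
a_3 = 2: 78/5
a_4 = 10: 811/52

811/52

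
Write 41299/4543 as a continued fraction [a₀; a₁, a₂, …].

41299 ÷ 4543 → quotient 9, remainder 412
4543 ÷ 412 → quotient 11, remainder 11
412 ÷ 11 → quotient 37, remainder 5
11 ÷ 5 → quotient 2, remainder 1
5 ÷ 1 → quotient 5, remainder 0

[9; 11, 37, 2, 5]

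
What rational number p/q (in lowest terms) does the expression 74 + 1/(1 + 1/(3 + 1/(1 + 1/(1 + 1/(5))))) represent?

Start with 5.
1 + 1/(5/1) = 1 + 1/5 = 6/5
1 + 1/(6/5) = 1 + 5/6 = 11/6
3 + 1/(11/6) = 3 + 6/11 = 39/11
1 + 1/(39/11) = 1 + 11/39 = 50/39
74 + 1/(50/39) = 74 + 39/50 = 3739/50

3739/50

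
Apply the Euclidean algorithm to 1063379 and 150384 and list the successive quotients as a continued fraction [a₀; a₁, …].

1063379 ÷ 150384 → quotient 7, remainder 10691
150384 ÷ 10691 → quotient 14, remainder 710
10691 ÷ 710 → quotient 15, remainder 41
710 ÷ 41 → quotient 17, remainder 13
41 ÷ 13 → quotient 3, remainder 2
13 ÷ 2 → quotient 6, remainder 1
2 ÷ 1 → quotient 2, remainder 0

[7; 14, 15, 17, 3, 6, 2]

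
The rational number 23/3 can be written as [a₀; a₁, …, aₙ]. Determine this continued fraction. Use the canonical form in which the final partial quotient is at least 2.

Run the Euclidean algorithm, recording each quotient:
⌊23/3⌋ = 7, remainder 2
⌊3/2⌋ = 1, remainder 1
⌊2/1⌋ = 2, remainder 0

[7; 1, 2]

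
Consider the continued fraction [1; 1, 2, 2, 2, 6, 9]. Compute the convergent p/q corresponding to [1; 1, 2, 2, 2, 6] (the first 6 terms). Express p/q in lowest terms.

186/109

Compute successive convergents:
a_0 = 1: 1/1
a_1 = 1: 2/1
a_2 = 2: 5/3
a_3 = 2: 12/7
a_4 = 2: 29/17
a_5 = 6: 186/109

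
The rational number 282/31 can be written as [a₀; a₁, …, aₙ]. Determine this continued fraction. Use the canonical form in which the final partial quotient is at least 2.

[9; 10, 3]

Run the Euclidean algorithm, recording each quotient:
282 ÷ 31 → quotient 9, remainder 3
31 ÷ 3 → quotient 10, remainder 1
3 ÷ 1 → quotient 3, remainder 0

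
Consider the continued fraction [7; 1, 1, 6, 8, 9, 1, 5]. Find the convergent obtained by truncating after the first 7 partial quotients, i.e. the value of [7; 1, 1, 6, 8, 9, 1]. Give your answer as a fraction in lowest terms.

8088/1073

Start with 1.
9 + 1/(1/1) = 9 + 1/1 = 10/1
8 + 1/(10/1) = 8 + 1/10 = 81/10
6 + 1/(81/10) = 6 + 10/81 = 496/81
1 + 1/(496/81) = 1 + 81/496 = 577/496
1 + 1/(577/496) = 1 + 496/577 = 1073/577
7 + 1/(1073/577) = 7 + 577/1073 = 8088/1073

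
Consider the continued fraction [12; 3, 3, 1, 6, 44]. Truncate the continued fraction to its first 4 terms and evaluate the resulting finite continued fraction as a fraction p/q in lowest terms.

160/13

Compute successive convergents:
a_0 = 12: 12/1
a_1 = 3: 37/3
a_2 = 3: 123/10
a_3 = 1: 160/13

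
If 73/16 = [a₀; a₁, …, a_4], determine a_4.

Run the Euclidean algorithm, recording each quotient:
73 = 4·16 + 9, so a_0 = 4
16 = 1·9 + 7, so a_1 = 1
9 = 1·7 + 2, so a_2 = 1
7 = 3·2 + 1, so a_3 = 3
2 = 2·1 + 0, so a_4 = 2

2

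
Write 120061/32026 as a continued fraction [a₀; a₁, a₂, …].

[3; 1, 2, 1, 54, 11, 4, 3]

120061 = 3·32026 + 23983, so a_0 = 3
32026 = 1·23983 + 8043, so a_1 = 1
23983 = 2·8043 + 7897, so a_2 = 2
8043 = 1·7897 + 146, so a_3 = 1
7897 = 54·146 + 13, so a_4 = 54
146 = 11·13 + 3, so a_5 = 11
13 = 4·3 + 1, so a_6 = 4
3 = 3·1 + 0, so a_7 = 3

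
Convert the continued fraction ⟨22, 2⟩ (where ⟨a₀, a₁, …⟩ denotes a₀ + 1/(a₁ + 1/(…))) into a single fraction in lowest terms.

45/2

Start with 2.
22 + 1/(2/1) = 22 + 1/2 = 45/2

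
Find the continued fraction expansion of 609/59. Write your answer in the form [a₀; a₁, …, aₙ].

[10; 3, 9, 2]

609 = 10·59 + 19, so a_0 = 10
59 = 3·19 + 2, so a_1 = 3
19 = 9·2 + 1, so a_2 = 9
2 = 2·1 + 0, so a_3 = 2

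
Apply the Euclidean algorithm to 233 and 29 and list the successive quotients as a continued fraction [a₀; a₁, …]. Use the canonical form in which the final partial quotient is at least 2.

233 = 8·29 + 1, so a_0 = 8
29 = 29·1 + 0, so a_1 = 29

[8; 29]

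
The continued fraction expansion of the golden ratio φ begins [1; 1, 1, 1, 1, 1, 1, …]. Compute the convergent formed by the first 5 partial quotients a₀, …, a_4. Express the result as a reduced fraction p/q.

a_0 = 1: 1/1
a_1 = 1: 2/1
a_2 = 1: 3/2
a_3 = 1: 5/3
a_4 = 1: 8/5

8/5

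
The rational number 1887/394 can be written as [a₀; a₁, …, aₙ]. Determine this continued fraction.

1887 = 4·394 + 311, so a_0 = 4
394 = 1·311 + 83, so a_1 = 1
311 = 3·83 + 62, so a_2 = 3
83 = 1·62 + 21, so a_3 = 1
62 = 2·21 + 20, so a_4 = 2
21 = 1·20 + 1, so a_5 = 1
20 = 20·1 + 0, so a_6 = 20

[4; 1, 3, 1, 2, 1, 20]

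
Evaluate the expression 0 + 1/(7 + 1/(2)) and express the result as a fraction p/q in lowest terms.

Use the convergent recurrence hₖ = aₖ·hₖ₋₁ + hₖ₋₂ (and likewise for the denominators kₖ):
a_0 = 0: 0/1
a_1 = 7: 1/7
a_2 = 2: 2/15

2/15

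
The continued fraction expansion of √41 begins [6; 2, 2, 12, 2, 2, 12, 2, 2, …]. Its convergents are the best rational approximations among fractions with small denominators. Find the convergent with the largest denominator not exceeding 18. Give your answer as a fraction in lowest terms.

32/5

a_0 = 6: 6/1  (≤ bound)
a_1 = 2: 13/2  (≤ bound)
a_2 = 2: 32/5  (≤ bound)
a_3 = 12: 397/62  (> 18, stop)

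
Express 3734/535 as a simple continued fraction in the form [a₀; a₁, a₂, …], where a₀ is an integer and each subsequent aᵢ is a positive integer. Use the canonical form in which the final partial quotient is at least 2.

[6; 1, 47, 1, 1, 1, 3]

3734 ÷ 535 → quotient 6, remainder 524
535 ÷ 524 → quotient 1, remainder 11
524 ÷ 11 → quotient 47, remainder 7
11 ÷ 7 → quotient 1, remainder 4
7 ÷ 4 → quotient 1, remainder 3
4 ÷ 3 → quotient 1, remainder 1
3 ÷ 1 → quotient 3, remainder 0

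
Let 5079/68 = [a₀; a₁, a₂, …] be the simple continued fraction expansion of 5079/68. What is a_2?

⌊5079/68⌋ = 74, remainder 47
⌊68/47⌋ = 1, remainder 21
⌊47/21⌋ = 2, remainder 5

2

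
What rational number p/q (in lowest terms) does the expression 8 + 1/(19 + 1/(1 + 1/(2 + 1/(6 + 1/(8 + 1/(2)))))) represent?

Work from the innermost term outward:
Start with 2.
8 + 1/(2/1) = 8 + 1/2 = 17/2
6 + 1/(17/2) = 6 + 2/17 = 104/17
2 + 1/(104/17) = 2 + 17/104 = 225/104
1 + 1/(225/104) = 1 + 104/225 = 329/225
19 + 1/(329/225) = 19 + 225/329 = 6476/329
8 + 1/(6476/329) = 8 + 329/6476 = 52137/6476

52137/6476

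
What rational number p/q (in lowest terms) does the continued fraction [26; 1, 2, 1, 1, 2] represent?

Start with 2.
1 + 1/(2/1) = 1 + 1/2 = 3/2
1 + 1/(3/2) = 1 + 2/3 = 5/3
2 + 1/(5/3) = 2 + 3/5 = 13/5
1 + 1/(13/5) = 1 + 5/13 = 18/13
26 + 1/(18/13) = 26 + 13/18 = 481/18

481/18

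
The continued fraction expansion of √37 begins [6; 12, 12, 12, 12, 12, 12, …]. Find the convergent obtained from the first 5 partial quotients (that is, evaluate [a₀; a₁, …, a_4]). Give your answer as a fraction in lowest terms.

Compute successive convergents:
a_0 = 6: 6/1
a_1 = 12: 73/12
a_2 = 12: 882/145
a_3 = 12: 10657/1752
a_4 = 12: 128766/21169

128766/21169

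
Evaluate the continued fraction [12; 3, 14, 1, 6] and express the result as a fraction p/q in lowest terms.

Starting at the tail and folding back:
Start with 6.
1 + 1/(6/1) = 1 + 1/6 = 7/6
14 + 1/(7/6) = 14 + 6/7 = 104/7
3 + 1/(104/7) = 3 + 7/104 = 319/104
12 + 1/(319/104) = 12 + 104/319 = 3932/319

3932/319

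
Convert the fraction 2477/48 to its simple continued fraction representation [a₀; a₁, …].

[51; 1, 1, 1, 1, 9]

Run the Euclidean algorithm, recording each quotient:
⌊2477/48⌋ = 51, remainder 29
⌊48/29⌋ = 1, remainder 19
⌊29/19⌋ = 1, remainder 10
⌊19/10⌋ = 1, remainder 9
⌊10/9⌋ = 1, remainder 1
⌊9/1⌋ = 9, remainder 0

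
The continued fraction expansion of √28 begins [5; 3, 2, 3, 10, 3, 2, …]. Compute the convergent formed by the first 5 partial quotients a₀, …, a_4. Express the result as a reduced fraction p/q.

1307/247

Collapse the nested fraction from the inside out:
Start with 10.
3 + 1/(10/1) = 3 + 1/10 = 31/10
2 + 1/(31/10) = 2 + 10/31 = 72/31
3 + 1/(72/31) = 3 + 31/72 = 247/72
5 + 1/(247/72) = 5 + 72/247 = 1307/247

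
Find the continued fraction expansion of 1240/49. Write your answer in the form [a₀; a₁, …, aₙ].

[25; 3, 3, 1, 3]

Run the Euclidean algorithm, recording each quotient:
1240 ÷ 49 → quotient 25, remainder 15
49 ÷ 15 → quotient 3, remainder 4
15 ÷ 4 → quotient 3, remainder 3
4 ÷ 3 → quotient 1, remainder 1
3 ÷ 1 → quotient 3, remainder 0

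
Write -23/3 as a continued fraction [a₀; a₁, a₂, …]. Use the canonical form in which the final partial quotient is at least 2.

[-8; 3]

-23 = -8·3 + 1, so a_0 = -8
3 = 3·1 + 0, so a_1 = 3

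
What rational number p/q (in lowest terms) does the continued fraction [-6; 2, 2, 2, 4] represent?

Starting at the tail and folding back:
Start with 4.
2 + 1/(4/1) = 2 + 1/4 = 9/4
2 + 1/(9/4) = 2 + 4/9 = 22/9
2 + 1/(22/9) = 2 + 9/22 = 53/22
-6 + 1/(53/22) = -6 + 22/53 = -296/53

-296/53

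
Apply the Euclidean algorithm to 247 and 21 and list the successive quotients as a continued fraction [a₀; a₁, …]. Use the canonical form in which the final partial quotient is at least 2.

[11; 1, 3, 5]

Apply division with remainder until the remainder is 0:
247 ÷ 21 → quotient 11, remainder 16
21 ÷ 16 → quotient 1, remainder 5
16 ÷ 5 → quotient 3, remainder 1
5 ÷ 1 → quotient 5, remainder 0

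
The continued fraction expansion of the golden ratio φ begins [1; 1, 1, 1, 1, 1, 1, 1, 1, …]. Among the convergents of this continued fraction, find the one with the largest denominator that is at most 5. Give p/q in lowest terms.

a_0 = 1: 1/1  (≤ bound)
a_1 = 1: 2/1  (≤ bound)
a_2 = 1: 3/2  (≤ bound)
a_3 = 1: 5/3  (≤ bound)
a_4 = 1: 8/5  (≤ bound)
a_5 = 1: 13/8  (> 5, stop)

8/5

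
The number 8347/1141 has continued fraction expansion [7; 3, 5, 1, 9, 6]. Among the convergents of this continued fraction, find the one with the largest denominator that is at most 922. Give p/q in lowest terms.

1368/187

List convergents until the denominator exceeds the bound:
a_0 = 7: 7/1  (≤ bound)
a_1 = 3: 22/3  (≤ bound)
a_2 = 5: 117/16  (≤ bound)
a_3 = 1: 139/19  (≤ bound)
a_4 = 9: 1368/187  (≤ bound)
a_5 = 6: 8347/1141  (> 922, stop)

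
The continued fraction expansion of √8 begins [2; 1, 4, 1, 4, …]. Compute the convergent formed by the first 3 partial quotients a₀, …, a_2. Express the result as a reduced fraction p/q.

14/5

Work from the innermost term outward:
Start with 4.
1 + 1/(4/1) = 1 + 1/4 = 5/4
2 + 1/(5/4) = 2 + 4/5 = 14/5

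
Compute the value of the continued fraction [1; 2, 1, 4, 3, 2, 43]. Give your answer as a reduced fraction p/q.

6124/4517

Collapse the nested fraction from the inside out:
Start with 43.
2 + 1/(43/1) = 2 + 1/43 = 87/43
3 + 1/(87/43) = 3 + 43/87 = 304/87
4 + 1/(304/87) = 4 + 87/304 = 1303/304
1 + 1/(1303/304) = 1 + 304/1303 = 1607/1303
2 + 1/(1607/1303) = 2 + 1303/1607 = 4517/1607
1 + 1/(4517/1607) = 1 + 1607/4517 = 6124/4517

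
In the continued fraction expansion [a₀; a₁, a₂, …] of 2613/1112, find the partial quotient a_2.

1

Apply division with remainder until the remainder is 0:
2613 ÷ 1112 → quotient 2, remainder 389
1112 ÷ 389 → quotient 2, remainder 334
389 ÷ 334 → quotient 1, remainder 55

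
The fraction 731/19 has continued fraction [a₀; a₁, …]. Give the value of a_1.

2

731 ÷ 19 → quotient 38, remainder 9
19 ÷ 9 → quotient 2, remainder 1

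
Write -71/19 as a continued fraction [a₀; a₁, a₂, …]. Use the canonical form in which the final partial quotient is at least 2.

-71 ÷ 19 → quotient -4, remainder 5
19 ÷ 5 → quotient 3, remainder 4
5 ÷ 4 → quotient 1, remainder 1
4 ÷ 1 → quotient 4, remainder 0

[-4; 3, 1, 4]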